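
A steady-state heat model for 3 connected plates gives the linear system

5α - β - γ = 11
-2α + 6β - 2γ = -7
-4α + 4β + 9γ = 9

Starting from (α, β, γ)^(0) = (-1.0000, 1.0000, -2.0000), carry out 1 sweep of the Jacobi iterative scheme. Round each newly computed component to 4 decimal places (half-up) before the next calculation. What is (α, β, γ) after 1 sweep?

Iteration 1:
  α = (11 - (-1)·1.0000 - (-1)·-2.0000) / (5) = 2.0000
  β = (-7 - (-2)·-1.0000 - (-2)·-2.0000) / (6) = -2.1667
  γ = (9 - (-4)·-1.0000 - (4)·1.0000) / (9) = 0.1111

(2.0000, -2.1667, 0.1111)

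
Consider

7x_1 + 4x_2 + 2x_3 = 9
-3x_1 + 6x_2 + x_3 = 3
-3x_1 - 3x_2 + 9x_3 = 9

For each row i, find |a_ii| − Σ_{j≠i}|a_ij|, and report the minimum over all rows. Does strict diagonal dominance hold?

1

row 1: |7| − (4+2) = 1
row 2: |6| − (3+1) = 2
row 3: |9| − (3+3) = 3
minimum over rows = 1 → strictly diagonally dominant (convergence guaranteed)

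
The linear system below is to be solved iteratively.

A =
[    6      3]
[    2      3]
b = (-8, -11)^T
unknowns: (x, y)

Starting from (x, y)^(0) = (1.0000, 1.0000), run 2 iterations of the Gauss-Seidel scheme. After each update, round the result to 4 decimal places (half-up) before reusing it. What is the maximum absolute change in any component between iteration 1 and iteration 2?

Iteration 1:
  x = (-8 - (3)·1.0000) / (6) = -1.8333
  y = (-11 - (2)·-1.8333) / (3) = -2.4445
Iteration 2:
  x = (-8 - (3)·-2.4445) / (6) = -0.1111
  y = (-11 - (2)·-0.1111) / (3) = -3.5926
Change: (1.7222, -1.1481) → max |·| = 1.7222

1.7222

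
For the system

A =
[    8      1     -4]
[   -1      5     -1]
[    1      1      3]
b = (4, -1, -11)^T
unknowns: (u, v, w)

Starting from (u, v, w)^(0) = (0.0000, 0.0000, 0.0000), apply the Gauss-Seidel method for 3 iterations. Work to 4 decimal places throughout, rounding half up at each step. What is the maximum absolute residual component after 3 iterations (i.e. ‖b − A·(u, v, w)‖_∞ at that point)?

1.6334

Iteration 1:
  u = (4 - (1)·0.0000 - (-4)·0.0000) / (8) = 0.5000
  v = (-1 - (-1)·0.5000 - (-1)·0.0000) / (5) = -0.1000
  w = (-11 - (1)·0.5000 - (1)·-0.1000) / (3) = -3.8000
Iteration 2:
  u = (4 - (1)·-0.1000 - (-4)·-3.8000) / (8) = -1.3875
  v = (-1 - (-1)·-1.3875 - (-1)·-3.8000) / (5) = -1.2375
  w = (-11 - (1)·-1.3875 - (1)·-1.2375) / (3) = -2.7917
Iteration 3:
  u = (4 - (1)·-1.2375 - (-4)·-2.7917) / (8) = -0.7412
  v = (-1 - (-1)·-0.7412 - (-1)·-2.7917) / (5) = -0.9066
  w = (-11 - (1)·-0.7412 - (1)·-0.9066) / (3) = -3.1174
Residual b − A·x = (-1.6334, -0.3256, 0.0000); ∞-norm = 1.6334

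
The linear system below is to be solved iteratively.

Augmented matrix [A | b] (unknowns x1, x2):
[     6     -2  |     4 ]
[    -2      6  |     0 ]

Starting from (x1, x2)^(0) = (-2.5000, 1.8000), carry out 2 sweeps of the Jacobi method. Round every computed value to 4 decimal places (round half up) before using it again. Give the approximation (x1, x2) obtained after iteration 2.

Iteration 1:
  x1 = (4 - (-2)·1.8000) / (6) = 1.2667
  x2 = (0 - (-2)·-2.5000) / (6) = -0.8333
Iteration 2:
  x1 = (4 - (-2)·-0.8333) / (6) = 0.3889
  x2 = (0 - (-2)·1.2667) / (6) = 0.4222

(0.3889, 0.4222)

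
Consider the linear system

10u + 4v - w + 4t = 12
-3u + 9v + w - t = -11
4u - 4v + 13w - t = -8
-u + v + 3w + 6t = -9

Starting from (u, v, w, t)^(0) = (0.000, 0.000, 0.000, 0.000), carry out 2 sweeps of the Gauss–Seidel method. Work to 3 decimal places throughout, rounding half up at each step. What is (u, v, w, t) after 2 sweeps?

(1.623, -0.604, -1.342, -0.458)

Iteration 1:
  u = (12 - (4)·0.000 - (-1)·0.000 - (4)·0.000) / (10) = 1.200
  v = (-11 - (-3)·1.200 - (1)·0.000 - (-1)·0.000) / (9) = -0.822
  w = (-8 - (4)·1.200 - (-4)·-0.822 - (-1)·0.000) / (13) = -1.238
  t = (-9 - (-1)·1.200 - (1)·-0.822 - (3)·-1.238) / (6) = -0.544
Iteration 2:
  u = (12 - (4)·-0.822 - (-1)·-1.238 - (4)·-0.544) / (10) = 1.623
  v = (-11 - (-3)·1.623 - (1)·-1.238 - (-1)·-0.544) / (9) = -0.604
  w = (-8 - (4)·1.623 - (-4)·-0.604 - (-1)·-0.544) / (13) = -1.342
  t = (-9 - (-1)·1.623 - (1)·-0.604 - (3)·-1.342) / (6) = -0.458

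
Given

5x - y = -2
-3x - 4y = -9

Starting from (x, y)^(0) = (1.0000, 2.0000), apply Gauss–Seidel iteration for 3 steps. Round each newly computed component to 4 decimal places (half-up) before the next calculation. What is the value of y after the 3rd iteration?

2.2181

Iteration 1:
  x = (-2 - (-1)·2.0000) / (5) = 0.0000
  y = (-9 - (-3)·0.0000) / (-4) = 2.2500
Iteration 2:
  x = (-2 - (-1)·2.2500) / (5) = 0.0500
  y = (-9 - (-3)·0.0500) / (-4) = 2.2125
Iteration 3:
  x = (-2 - (-1)·2.2125) / (5) = 0.0425
  y = (-9 - (-3)·0.0425) / (-4) = 2.2181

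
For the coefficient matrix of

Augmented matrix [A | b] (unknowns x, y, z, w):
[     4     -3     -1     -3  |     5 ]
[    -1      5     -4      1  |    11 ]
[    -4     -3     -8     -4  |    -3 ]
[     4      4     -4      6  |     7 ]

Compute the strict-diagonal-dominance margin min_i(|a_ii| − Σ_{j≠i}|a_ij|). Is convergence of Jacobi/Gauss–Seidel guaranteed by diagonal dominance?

row 1: |4| − (3+1+3) = -3
row 2: |5| − (1+4+1) = -1
row 3: |-8| − (4+3+4) = -3
row 4: |6| − (4+4+4) = -6
minimum over rows = -6 → not strictly diagonally dominant

-6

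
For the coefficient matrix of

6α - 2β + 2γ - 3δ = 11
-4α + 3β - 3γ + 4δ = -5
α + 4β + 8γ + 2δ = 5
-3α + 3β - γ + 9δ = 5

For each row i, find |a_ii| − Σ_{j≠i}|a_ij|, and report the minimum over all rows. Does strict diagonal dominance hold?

row 1: |6| − (2+2+3) = -1
row 2: |3| − (4+3+4) = -8
row 3: |8| − (1+4+2) = 1
row 4: |9| − (3+3+1) = 2
minimum over rows = -8 → not strictly diagonally dominant

-8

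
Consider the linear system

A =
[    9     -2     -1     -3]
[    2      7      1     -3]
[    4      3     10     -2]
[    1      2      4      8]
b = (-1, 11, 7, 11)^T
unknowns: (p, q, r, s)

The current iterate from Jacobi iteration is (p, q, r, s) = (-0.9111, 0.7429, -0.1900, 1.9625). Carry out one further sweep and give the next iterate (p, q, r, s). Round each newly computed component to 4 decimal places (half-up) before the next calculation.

One sweep:
  p = (-1 - (-2)·0.7429 - (-1)·-0.1900 - (-3)·1.9625) / (9) = 0.6870
  q = (11 - (2)·-0.9111 - (1)·-0.1900 - (-3)·1.9625) / (7) = 2.7000
  r = (7 - (4)·-0.9111 - (3)·0.7429 - (-2)·1.9625) / (10) = 1.2341
  s = (11 - (1)·-0.9111 - (2)·0.7429 - (4)·-0.1900) / (8) = 1.3982

(0.6870, 2.7000, 1.2341, 1.3982)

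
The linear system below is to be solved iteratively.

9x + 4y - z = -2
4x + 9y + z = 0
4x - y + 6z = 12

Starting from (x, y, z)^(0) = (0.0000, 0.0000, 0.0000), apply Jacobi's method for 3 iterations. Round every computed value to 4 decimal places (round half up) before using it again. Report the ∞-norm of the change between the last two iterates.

0.1687

Iteration 1:
  x = (-2 - (4)·0.0000 - (-1)·0.0000) / (9) = -0.2222
  y = (0 - (4)·0.0000 - (1)·0.0000) / (9) = 0.0000
  z = (12 - (4)·0.0000 - (-1)·0.0000) / (6) = 2.0000
Iteration 2:
  x = (-2 - (4)·0.0000 - (-1)·2.0000) / (9) = 0.0000
  y = (0 - (4)·-0.2222 - (1)·2.0000) / (9) = -0.1235
  z = (12 - (4)·-0.2222 - (-1)·0.0000) / (6) = 2.1481
Iteration 3:
  x = (-2 - (4)·-0.1235 - (-1)·2.1481) / (9) = 0.0713
  y = (0 - (4)·0.0000 - (1)·2.1481) / (9) = -0.2387
  z = (12 - (4)·0.0000 - (-1)·-0.1235) / (6) = 1.9794
Change: (0.0713, -0.1152, -0.1687) → max |·| = 0.1687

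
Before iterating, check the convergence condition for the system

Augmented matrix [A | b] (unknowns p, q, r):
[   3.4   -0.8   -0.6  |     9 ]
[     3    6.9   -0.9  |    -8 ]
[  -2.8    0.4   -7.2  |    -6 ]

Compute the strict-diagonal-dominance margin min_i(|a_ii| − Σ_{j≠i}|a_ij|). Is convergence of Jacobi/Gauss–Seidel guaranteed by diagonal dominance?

row 1: |3.4| − (0.8+0.6) = 2
row 2: |6.9| − (3+0.9) = 3
row 3: |-7.2| − (2.8+0.4) = 4
minimum over rows = 2 → strictly diagonally dominant (convergence guaranteed)

2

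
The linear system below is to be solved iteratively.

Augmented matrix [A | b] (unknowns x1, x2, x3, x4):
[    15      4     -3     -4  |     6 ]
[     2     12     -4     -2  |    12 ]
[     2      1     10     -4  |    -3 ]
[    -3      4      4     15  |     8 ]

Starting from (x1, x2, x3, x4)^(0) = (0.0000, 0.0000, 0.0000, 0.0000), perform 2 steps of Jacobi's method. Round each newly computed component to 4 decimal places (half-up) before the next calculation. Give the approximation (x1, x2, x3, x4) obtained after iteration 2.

Iteration 1:
  x1 = (6 - (4)·0.0000 - (-3)·0.0000 - (-4)·0.0000) / (15) = 0.4000
  x2 = (12 - (2)·0.0000 - (-4)·0.0000 - (-2)·0.0000) / (12) = 1.0000
  x3 = (-3 - (2)·0.0000 - (1)·0.0000 - (-4)·0.0000) / (10) = -0.3000
  x4 = (8 - (-3)·0.0000 - (4)·0.0000 - (4)·0.0000) / (15) = 0.5333
Iteration 2:
  x1 = (6 - (4)·1.0000 - (-3)·-0.3000 - (-4)·0.5333) / (15) = 0.2155
  x2 = (12 - (2)·0.4000 - (-4)·-0.3000 - (-2)·0.5333) / (12) = 0.9222
  x3 = (-3 - (2)·0.4000 - (1)·1.0000 - (-4)·0.5333) / (10) = -0.2667
  x4 = (8 - (-3)·0.4000 - (4)·1.0000 - (4)·-0.3000) / (15) = 0.4267

(0.2155, 0.9222, -0.2667, 0.4267)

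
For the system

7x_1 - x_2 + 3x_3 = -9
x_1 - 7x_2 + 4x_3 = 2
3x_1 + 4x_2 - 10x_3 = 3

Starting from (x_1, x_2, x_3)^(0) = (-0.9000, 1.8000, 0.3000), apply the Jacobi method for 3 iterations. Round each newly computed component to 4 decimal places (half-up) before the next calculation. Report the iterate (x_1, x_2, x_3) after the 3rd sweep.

Iteration 1:
  x_1 = (-9 - (-1)·1.8000 - (3)·0.3000) / (7) = -1.1571
  x_2 = (2 - (1)·-0.9000 - (4)·0.3000) / (-7) = -0.2429
  x_3 = (3 - (3)·-0.9000 - (4)·1.8000) / (-10) = 0.1500
Iteration 2:
  x_1 = (-9 - (-1)·-0.2429 - (3)·0.1500) / (7) = -1.3847
  x_2 = (2 - (1)·-1.1571 - (4)·0.1500) / (-7) = -0.3653
  x_3 = (3 - (3)·-1.1571 - (4)·-0.2429) / (-10) = -0.7443
Iteration 3:
  x_1 = (-9 - (-1)·-0.3653 - (3)·-0.7443) / (7) = -1.0189
  x_2 = (2 - (1)·-1.3847 - (4)·-0.7443) / (-7) = -0.9088
  x_3 = (3 - (3)·-1.3847 - (4)·-0.3653) / (-10) = -0.8615

(-1.0189, -0.9088, -0.8615)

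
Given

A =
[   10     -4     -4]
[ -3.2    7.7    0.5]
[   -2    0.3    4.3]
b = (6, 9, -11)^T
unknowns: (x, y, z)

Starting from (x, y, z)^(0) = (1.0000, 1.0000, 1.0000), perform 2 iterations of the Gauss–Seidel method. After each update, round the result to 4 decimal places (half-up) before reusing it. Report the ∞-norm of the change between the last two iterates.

Iteration 1:
  x = (6 - (-4)·1.0000 - (-4)·1.0000) / (10) = 1.4000
  y = (9 - (-3.2)·1.4000 - (0.5)·1.0000) / (7.7) = 1.6857
  z = (-11 - (-2)·1.4000 - (0.3)·1.6857) / (4.3) = -2.0246
Iteration 2:
  x = (6 - (-4)·1.6857 - (-4)·-2.0246) / (10) = 0.4644
  y = (9 - (-3.2)·0.4644 - (0.5)·-2.0246) / (7.7) = 1.4933
  z = (-11 - (-2)·0.4644 - (0.3)·1.4933) / (4.3) = -2.4463
Change: (-0.9356, -0.1924, -0.4217) → max |·| = 0.9356

0.9356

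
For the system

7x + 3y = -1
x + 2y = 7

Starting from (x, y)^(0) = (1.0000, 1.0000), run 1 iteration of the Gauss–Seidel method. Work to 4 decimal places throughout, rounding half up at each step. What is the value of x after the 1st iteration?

Iteration 1:
  x = (-1 - (3)·1.0000) / (7) = -0.5714
  y = (7 - (1)·-0.5714) / (2) = 3.7857

-0.5714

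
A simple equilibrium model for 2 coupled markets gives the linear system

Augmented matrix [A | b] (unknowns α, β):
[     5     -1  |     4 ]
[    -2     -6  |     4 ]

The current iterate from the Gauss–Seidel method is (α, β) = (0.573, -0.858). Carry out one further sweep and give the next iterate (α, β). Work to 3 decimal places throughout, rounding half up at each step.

(0.628, -0.876)

One sweep:
  α = (4 - (-1)·-0.858) / (5) = 0.628
  β = (4 - (-2)·0.628) / (-6) = -0.876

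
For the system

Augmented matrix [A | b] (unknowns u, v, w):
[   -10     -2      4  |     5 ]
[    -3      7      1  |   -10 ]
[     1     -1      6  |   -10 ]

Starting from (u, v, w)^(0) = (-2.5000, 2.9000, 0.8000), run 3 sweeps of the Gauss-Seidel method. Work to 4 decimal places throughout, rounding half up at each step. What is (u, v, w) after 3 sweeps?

Iteration 1:
  u = (5 - (-2)·2.9000 - (4)·0.8000) / (-10) = -0.7600
  v = (-10 - (-3)·-0.7600 - (1)·0.8000) / (7) = -1.8686
  w = (-10 - (1)·-0.7600 - (-1)·-1.8686) / (6) = -1.8514
Iteration 2:
  u = (5 - (-2)·-1.8686 - (4)·-1.8514) / (-10) = -0.8668
  v = (-10 - (-3)·-0.8668 - (1)·-1.8514) / (7) = -1.5356
  w = (-10 - (1)·-0.8668 - (-1)·-1.5356) / (6) = -1.7781
Iteration 3:
  u = (5 - (-2)·-1.5356 - (4)·-1.7781) / (-10) = -0.9041
  v = (-10 - (-3)·-0.9041 - (1)·-1.7781) / (7) = -1.5620
  w = (-10 - (1)·-0.9041 - (-1)·-1.5620) / (6) = -1.7763

(-0.9041, -1.5620, -1.7763)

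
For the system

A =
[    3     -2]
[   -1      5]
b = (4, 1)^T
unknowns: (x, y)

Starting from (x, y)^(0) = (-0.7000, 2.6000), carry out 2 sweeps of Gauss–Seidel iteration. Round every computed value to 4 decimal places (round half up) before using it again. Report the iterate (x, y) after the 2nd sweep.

Iteration 1:
  x = (4 - (-2)·2.6000) / (3) = 3.0667
  y = (1 - (-1)·3.0667) / (5) = 0.8133
Iteration 2:
  x = (4 - (-2)·0.8133) / (3) = 1.8755
  y = (1 - (-1)·1.8755) / (5) = 0.5751

(1.8755, 0.5751)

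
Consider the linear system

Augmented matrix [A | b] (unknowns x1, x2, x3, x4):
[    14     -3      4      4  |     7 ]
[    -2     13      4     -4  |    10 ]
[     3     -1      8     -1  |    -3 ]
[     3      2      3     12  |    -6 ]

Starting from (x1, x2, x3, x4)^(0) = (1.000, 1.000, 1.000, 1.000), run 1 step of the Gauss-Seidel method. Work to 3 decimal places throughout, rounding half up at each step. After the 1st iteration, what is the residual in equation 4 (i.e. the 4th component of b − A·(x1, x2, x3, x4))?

Iteration 1:
  x1 = (7 - (-3)·1.000 - (4)·1.000 - (4)·1.000) / (14) = 0.143
  x2 = (10 - (-2)·0.143 - (4)·1.000 - (-4)·1.000) / (13) = 0.791
  x3 = (-3 - (3)·0.143 - (-1)·0.791 - (-1)·1.000) / (8) = -0.205
  x4 = (-6 - (3)·0.143 - (2)·0.791 - (3)·-0.205) / (12) = -0.616
Residual b − A·x = (10.655, -1.641, -1.614, -0.004)

-0.004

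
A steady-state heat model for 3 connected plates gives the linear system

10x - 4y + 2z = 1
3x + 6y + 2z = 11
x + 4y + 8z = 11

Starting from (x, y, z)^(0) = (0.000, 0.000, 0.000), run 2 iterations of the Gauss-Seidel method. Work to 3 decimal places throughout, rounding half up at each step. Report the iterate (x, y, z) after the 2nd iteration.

(0.719, 1.317, 0.627)

Iteration 1:
  x = (1 - (-4)·0.000 - (2)·0.000) / (10) = 0.100
  y = (11 - (3)·0.100 - (2)·0.000) / (6) = 1.783
  z = (11 - (1)·0.100 - (4)·1.783) / (8) = 0.471
Iteration 2:
  x = (1 - (-4)·1.783 - (2)·0.471) / (10) = 0.719
  y = (11 - (3)·0.719 - (2)·0.471) / (6) = 1.317
  z = (11 - (1)·0.719 - (4)·1.317) / (8) = 0.627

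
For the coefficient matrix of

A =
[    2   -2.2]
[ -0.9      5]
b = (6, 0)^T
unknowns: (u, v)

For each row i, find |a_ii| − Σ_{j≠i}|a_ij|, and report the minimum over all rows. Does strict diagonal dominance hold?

row 1: |2| − (2.2) = -0.2
row 2: |5| − (0.9) = 4.1
minimum over rows = -0.2 → not strictly diagonally dominant

-0.2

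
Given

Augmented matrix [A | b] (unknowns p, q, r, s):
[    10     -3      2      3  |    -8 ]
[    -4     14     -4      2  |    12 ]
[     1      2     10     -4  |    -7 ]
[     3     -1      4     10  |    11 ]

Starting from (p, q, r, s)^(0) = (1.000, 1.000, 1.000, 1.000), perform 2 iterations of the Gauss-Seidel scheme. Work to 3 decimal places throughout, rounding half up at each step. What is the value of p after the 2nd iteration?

Iteration 1:
  p = (-8 - (-3)·1.000 - (2)·1.000 - (3)·1.000) / (10) = -1.000
  q = (12 - (-4)·-1.000 - (-4)·1.000 - (2)·1.000) / (14) = 0.714
  r = (-7 - (1)·-1.000 - (2)·0.714 - (-4)·1.000) / (10) = -0.343
  s = (11 - (3)·-1.000 - (-1)·0.714 - (4)·-0.343) / (10) = 1.609
Iteration 2:
  p = (-8 - (-3)·0.714 - (2)·-0.343 - (3)·1.609) / (10) = -1.000
  q = (12 - (-4)·-1.000 - (-4)·-0.343 - (2)·1.609) / (14) = 0.244
  r = (-7 - (1)·-1.000 - (2)·0.244 - (-4)·1.609) / (10) = -0.005
  s = (11 - (3)·-1.000 - (-1)·0.244 - (4)·-0.005) / (10) = 1.426

-1.000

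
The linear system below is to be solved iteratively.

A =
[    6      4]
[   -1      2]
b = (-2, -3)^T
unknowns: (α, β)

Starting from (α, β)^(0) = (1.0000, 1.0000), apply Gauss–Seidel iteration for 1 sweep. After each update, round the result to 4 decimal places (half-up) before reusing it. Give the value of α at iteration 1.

-1.0000

Iteration 1:
  α = (-2 - (4)·1.0000) / (6) = -1.0000
  β = (-3 - (-1)·-1.0000) / (2) = -2.0000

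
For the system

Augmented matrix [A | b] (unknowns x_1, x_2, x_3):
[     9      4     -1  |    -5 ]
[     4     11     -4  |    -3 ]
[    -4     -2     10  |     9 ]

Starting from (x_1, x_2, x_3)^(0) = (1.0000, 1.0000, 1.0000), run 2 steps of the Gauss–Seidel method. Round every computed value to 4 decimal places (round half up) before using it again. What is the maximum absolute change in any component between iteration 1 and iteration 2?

Iteration 1:
  x_1 = (-5 - (4)·1.0000 - (-1)·1.0000) / (9) = -0.8889
  x_2 = (-3 - (4)·-0.8889 - (-4)·1.0000) / (11) = 0.4141
  x_3 = (9 - (-4)·-0.8889 - (-2)·0.4141) / (10) = 0.6273
Iteration 2:
  x_1 = (-5 - (4)·0.4141 - (-1)·0.6273) / (9) = -0.6699
  x_2 = (-3 - (4)·-0.6699 - (-4)·0.6273) / (11) = 0.1990
  x_3 = (9 - (-4)·-0.6699 - (-2)·0.1990) / (10) = 0.6718
Change: (0.2190, -0.2151, 0.0445) → max |·| = 0.2190

0.2190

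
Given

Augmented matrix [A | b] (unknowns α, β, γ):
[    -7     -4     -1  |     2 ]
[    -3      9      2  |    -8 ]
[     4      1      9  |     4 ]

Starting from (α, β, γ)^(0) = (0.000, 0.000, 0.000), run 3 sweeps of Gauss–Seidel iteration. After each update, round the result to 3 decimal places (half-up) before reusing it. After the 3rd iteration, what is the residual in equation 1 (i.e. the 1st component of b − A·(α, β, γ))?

Iteration 1:
  α = (2 - (-4)·0.000 - (-1)·0.000) / (-7) = -0.286
  β = (-8 - (-3)·-0.286 - (2)·0.000) / (9) = -0.984
  γ = (4 - (4)·-0.286 - (1)·-0.984) / (9) = 0.681
Iteration 2:
  α = (2 - (-4)·-0.984 - (-1)·0.681) / (-7) = 0.179
  β = (-8 - (-3)·0.179 - (2)·0.681) / (9) = -0.981
  γ = (4 - (4)·0.179 - (1)·-0.981) / (9) = 0.474
Iteration 3:
  α = (2 - (-4)·-0.981 - (-1)·0.474) / (-7) = 0.207
  β = (-8 - (-3)·0.207 - (2)·0.474) / (9) = -0.925
  γ = (4 - (4)·0.207 - (1)·-0.925) / (9) = 0.455
Residual b − A·x = (0.204, 0.036, 0.002)

0.204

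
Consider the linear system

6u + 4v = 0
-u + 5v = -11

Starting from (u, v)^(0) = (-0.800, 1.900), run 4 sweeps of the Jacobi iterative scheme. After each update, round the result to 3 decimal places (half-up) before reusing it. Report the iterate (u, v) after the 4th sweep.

(1.257, -1.873)

Iteration 1:
  u = (0 - (4)·1.900) / (6) = -1.267
  v = (-11 - (-1)·-0.800) / (5) = -2.360
Iteration 2:
  u = (0 - (4)·-2.360) / (6) = 1.573
  v = (-11 - (-1)·-1.267) / (5) = -2.453
Iteration 3:
  u = (0 - (4)·-2.453) / (6) = 1.635
  v = (-11 - (-1)·1.573) / (5) = -1.885
Iteration 4:
  u = (0 - (4)·-1.885) / (6) = 1.257
  v = (-11 - (-1)·1.635) / (5) = -1.873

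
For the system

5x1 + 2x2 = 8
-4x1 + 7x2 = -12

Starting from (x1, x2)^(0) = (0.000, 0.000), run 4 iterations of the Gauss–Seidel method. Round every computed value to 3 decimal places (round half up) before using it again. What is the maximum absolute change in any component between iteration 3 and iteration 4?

Iteration 1:
  x1 = (8 - (2)·0.000) / (5) = 1.600
  x2 = (-12 - (-4)·1.600) / (7) = -0.800
Iteration 2:
  x1 = (8 - (2)·-0.800) / (5) = 1.920
  x2 = (-12 - (-4)·1.920) / (7) = -0.617
Iteration 3:
  x1 = (8 - (2)·-0.617) / (5) = 1.847
  x2 = (-12 - (-4)·1.847) / (7) = -0.659
Iteration 4:
  x1 = (8 - (2)·-0.659) / (5) = 1.864
  x2 = (-12 - (-4)·1.864) / (7) = -0.649
Change: (0.017, 0.010) → max |·| = 0.017

0.017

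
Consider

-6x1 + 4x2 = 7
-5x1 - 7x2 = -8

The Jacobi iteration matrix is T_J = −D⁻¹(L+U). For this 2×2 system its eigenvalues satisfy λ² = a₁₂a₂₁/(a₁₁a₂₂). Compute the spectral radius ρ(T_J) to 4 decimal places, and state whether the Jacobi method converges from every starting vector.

a₁₂a₂₁/(a₁₁a₂₂) = (4)·(-5) / ((-6)·(-7)) = -0.476190
ρ = √|-0.476190| = √0.476190 = 0.6901
ρ < 1, so Jacobi converges

0.6901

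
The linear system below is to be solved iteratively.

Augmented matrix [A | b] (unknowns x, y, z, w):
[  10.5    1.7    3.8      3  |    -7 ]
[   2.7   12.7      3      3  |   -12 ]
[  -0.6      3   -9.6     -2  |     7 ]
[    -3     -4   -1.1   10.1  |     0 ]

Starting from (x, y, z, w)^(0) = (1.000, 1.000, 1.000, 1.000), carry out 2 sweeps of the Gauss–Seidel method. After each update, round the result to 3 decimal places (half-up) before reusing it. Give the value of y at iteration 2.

Iteration 1:
  x = (-7 - (1.7)·1.000 - (3.8)·1.000 - (3)·1.000) / (10.5) = -1.476
  y = (-12 - (2.7)·-1.476 - (3)·1.000 - (3)·1.000) / (12.7) = -1.104
  z = (7 - (-0.6)·-1.476 - (3)·-1.104 - (-2)·1.000) / (-9.6) = -1.190
  w = (0 - (-3)·-1.476 - (-4)·-1.104 - (-1.1)·-1.190) / (10.1) = -1.005
Iteration 2:
  x = (-7 - (1.7)·-1.104 - (3.8)·-1.190 - (3)·-1.005) / (10.5) = 0.230
  y = (-12 - (2.7)·0.230 - (3)·-1.190 - (3)·-1.005) / (12.7) = -0.475
  z = (7 - (-0.6)·0.230 - (3)·-0.475 - (-2)·-1.005) / (-9.6) = -0.683
  w = (0 - (-3)·0.230 - (-4)·-0.475 - (-1.1)·-0.683) / (10.1) = -0.194

-0.475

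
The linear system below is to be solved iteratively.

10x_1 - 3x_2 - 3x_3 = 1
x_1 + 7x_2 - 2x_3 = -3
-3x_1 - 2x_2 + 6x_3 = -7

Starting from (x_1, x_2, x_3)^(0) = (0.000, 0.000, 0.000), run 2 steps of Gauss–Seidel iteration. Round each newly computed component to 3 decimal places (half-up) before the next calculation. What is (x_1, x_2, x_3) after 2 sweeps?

(-0.412, -0.731, -1.616)

Iteration 1:
  x_1 = (1 - (-3)·0.000 - (-3)·0.000) / (10) = 0.100
  x_2 = (-3 - (1)·0.100 - (-2)·0.000) / (7) = -0.443
  x_3 = (-7 - (-3)·0.100 - (-2)·-0.443) / (6) = -1.264
Iteration 2:
  x_1 = (1 - (-3)·-0.443 - (-3)·-1.264) / (10) = -0.412
  x_2 = (-3 - (1)·-0.412 - (-2)·-1.264) / (7) = -0.731
  x_3 = (-7 - (-3)·-0.412 - (-2)·-0.731) / (6) = -1.616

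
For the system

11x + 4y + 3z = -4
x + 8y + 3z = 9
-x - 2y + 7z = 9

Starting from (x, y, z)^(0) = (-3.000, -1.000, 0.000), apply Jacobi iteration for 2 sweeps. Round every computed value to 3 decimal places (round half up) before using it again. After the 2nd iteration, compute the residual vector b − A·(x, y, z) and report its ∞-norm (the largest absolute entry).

Iteration 1:
  x = (-4 - (4)·-1.000 - (3)·0.000) / (11) = 0.000
  y = (9 - (1)·-3.000 - (3)·0.000) / (8) = 1.500
  z = (9 - (-1)·-3.000 - (-2)·-1.000) / (7) = 0.571
Iteration 2:
  x = (-4 - (4)·1.500 - (3)·0.571) / (11) = -1.065
  y = (9 - (1)·0.000 - (3)·0.571) / (8) = 0.911
  z = (9 - (-1)·0.000 - (-2)·1.500) / (7) = 1.714
Residual b − A·x = (-1.071, -2.365, -2.241); ∞-norm = 2.365

2.365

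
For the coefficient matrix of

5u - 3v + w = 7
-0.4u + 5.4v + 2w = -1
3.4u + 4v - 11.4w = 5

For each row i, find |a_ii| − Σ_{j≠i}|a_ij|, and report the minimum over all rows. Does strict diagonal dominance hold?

1

row 1: |5| − (3+1) = 1
row 2: |5.4| − (0.4+2) = 3
row 3: |-11.4| − (3.4+4) = 4
minimum over rows = 1 → strictly diagonally dominant (convergence guaranteed)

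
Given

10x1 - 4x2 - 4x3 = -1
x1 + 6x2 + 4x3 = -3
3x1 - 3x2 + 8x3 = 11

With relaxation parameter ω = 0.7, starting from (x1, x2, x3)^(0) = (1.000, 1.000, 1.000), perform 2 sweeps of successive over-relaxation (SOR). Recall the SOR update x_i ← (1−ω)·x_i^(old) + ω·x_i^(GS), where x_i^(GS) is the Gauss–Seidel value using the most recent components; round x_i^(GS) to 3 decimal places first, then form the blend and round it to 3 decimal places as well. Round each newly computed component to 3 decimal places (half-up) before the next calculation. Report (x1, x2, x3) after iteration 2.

Iteration 1:
  x1: GS value = (-1 - (-4)·1.000 - (-4)·1.000) / (10) = 0.700;  x1 ← (1−ω)·1.000 + ω·0.700 = 0.790
  x2: GS value = (-3 - (1)·0.790 - (4)·1.000) / (6) = -1.298;  x2 ← (1−ω)·1.000 + ω·-1.298 = -0.609
  x3: GS value = (11 - (3)·0.790 - (-3)·-0.609) / (8) = 0.850;  x3 ← (1−ω)·1.000 + ω·0.850 = 0.895
Iteration 2:
  x1: GS value = (-1 - (-4)·-0.609 - (-4)·0.895) / (10) = 0.014;  x1 ← (1−ω)·0.790 + ω·0.014 = 0.247
  x2: GS value = (-3 - (1)·0.247 - (4)·0.895) / (6) = -1.138;  x2 ← (1−ω)·-0.609 + ω·-1.138 = -0.979
  x3: GS value = (11 - (3)·0.247 - (-3)·-0.979) / (8) = 0.915;  x3 ← (1−ω)·0.895 + ω·0.915 = 0.909

(0.247, -0.979, 0.909)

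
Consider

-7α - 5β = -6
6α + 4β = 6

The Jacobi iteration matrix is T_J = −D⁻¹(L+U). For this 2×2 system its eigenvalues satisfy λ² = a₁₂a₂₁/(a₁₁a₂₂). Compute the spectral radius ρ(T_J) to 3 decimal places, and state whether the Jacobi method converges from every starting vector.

1.035

a₁₂a₂₁/(a₁₁a₂₂) = (-5)·(6) / ((-7)·(4)) = 1.071429
ρ = √|1.071429| = √1.071429 = 1.035
ρ > 1, so Jacobi diverges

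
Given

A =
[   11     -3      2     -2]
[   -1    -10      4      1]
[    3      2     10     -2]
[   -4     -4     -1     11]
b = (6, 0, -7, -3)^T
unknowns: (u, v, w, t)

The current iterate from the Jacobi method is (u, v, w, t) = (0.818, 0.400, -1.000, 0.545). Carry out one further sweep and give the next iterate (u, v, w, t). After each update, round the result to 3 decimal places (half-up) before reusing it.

One sweep:
  u = (6 - (-3)·0.400 - (2)·-1.000 - (-2)·0.545) / (11) = 0.935
  v = (0 - (-1)·0.818 - (4)·-1.000 - (1)·0.545) / (-10) = -0.427
  w = (-7 - (3)·0.818 - (2)·0.400 - (-2)·0.545) / (10) = -0.916
  t = (-3 - (-4)·0.818 - (-4)·0.400 - (-1)·-1.000) / (11) = 0.079

(0.935, -0.427, -0.916, 0.079)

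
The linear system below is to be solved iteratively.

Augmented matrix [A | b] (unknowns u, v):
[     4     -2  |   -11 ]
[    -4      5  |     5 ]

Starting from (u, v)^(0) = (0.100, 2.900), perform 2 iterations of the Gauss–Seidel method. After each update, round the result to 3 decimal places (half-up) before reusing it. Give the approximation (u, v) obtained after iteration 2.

(-2.770, -1.216)

Iteration 1:
  u = (-11 - (-2)·2.900) / (4) = -1.300
  v = (5 - (-4)·-1.300) / (5) = -0.040
Iteration 2:
  u = (-11 - (-2)·-0.040) / (4) = -2.770
  v = (5 - (-4)·-2.770) / (5) = -1.216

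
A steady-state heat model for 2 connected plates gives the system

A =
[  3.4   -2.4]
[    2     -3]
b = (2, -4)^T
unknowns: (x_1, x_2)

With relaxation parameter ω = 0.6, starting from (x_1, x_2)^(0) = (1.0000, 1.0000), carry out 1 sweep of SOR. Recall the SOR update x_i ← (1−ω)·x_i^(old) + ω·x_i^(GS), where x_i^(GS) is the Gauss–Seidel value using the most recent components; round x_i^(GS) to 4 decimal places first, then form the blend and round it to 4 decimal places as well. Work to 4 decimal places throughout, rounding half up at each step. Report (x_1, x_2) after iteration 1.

(1.1765, 1.6706)

Iteration 1:
  x_1: GS value = (2 - (-2.4)·1.0000) / (3.4) = 1.2941;  x_1 ← (1−ω)·1.0000 + ω·1.2941 = 1.1765
  x_2: GS value = (-4 - (2)·1.1765) / (-3) = 2.1177;  x_2 ← (1−ω)·1.0000 + ω·2.1177 = 1.6706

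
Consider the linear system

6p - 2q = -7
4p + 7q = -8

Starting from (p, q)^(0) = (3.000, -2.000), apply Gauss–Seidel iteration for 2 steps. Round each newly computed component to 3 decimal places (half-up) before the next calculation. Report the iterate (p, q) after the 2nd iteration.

(-1.198, -0.458)

Iteration 1:
  p = (-7 - (-2)·-2.000) / (6) = -1.833
  q = (-8 - (4)·-1.833) / (7) = -0.095
Iteration 2:
  p = (-7 - (-2)·-0.095) / (6) = -1.198
  q = (-8 - (4)·-1.198) / (7) = -0.458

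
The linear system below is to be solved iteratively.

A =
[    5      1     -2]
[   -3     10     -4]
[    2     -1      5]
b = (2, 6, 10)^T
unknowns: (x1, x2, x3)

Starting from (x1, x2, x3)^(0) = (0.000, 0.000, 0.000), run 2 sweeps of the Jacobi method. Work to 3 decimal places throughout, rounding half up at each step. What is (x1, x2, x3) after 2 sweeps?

Iteration 1:
  x1 = (2 - (1)·0.000 - (-2)·0.000) / (5) = 0.400
  x2 = (6 - (-3)·0.000 - (-4)·0.000) / (10) = 0.600
  x3 = (10 - (2)·0.000 - (-1)·0.000) / (5) = 2.000
Iteration 2:
  x1 = (2 - (1)·0.600 - (-2)·2.000) / (5) = 1.080
  x2 = (6 - (-3)·0.400 - (-4)·2.000) / (10) = 1.520
  x3 = (10 - (2)·0.400 - (-1)·0.600) / (5) = 1.960

(1.080, 1.520, 1.960)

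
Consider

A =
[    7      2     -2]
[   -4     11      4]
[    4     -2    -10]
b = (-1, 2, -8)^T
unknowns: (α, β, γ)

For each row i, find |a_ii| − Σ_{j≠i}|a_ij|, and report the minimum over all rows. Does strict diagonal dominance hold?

row 1: |7| − (2+2) = 3
row 2: |11| − (4+4) = 3
row 3: |-10| − (4+2) = 4
minimum over rows = 3 → strictly diagonally dominant (convergence guaranteed)

3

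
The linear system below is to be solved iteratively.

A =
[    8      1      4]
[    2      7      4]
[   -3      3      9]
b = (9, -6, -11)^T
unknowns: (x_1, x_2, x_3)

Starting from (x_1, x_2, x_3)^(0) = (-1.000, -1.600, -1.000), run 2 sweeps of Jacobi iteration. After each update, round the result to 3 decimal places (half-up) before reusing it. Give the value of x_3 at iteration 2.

-0.614

Iteration 1:
  x_1 = (9 - (1)·-1.600 - (4)·-1.000) / (8) = 1.825
  x_2 = (-6 - (2)·-1.000 - (4)·-1.000) / (7) = 0.000
  x_3 = (-11 - (-3)·-1.000 - (3)·-1.600) / (9) = -1.022
Iteration 2:
  x_1 = (9 - (1)·0.000 - (4)·-1.022) / (8) = 1.636
  x_2 = (-6 - (2)·1.825 - (4)·-1.022) / (7) = -0.795
  x_3 = (-11 - (-3)·1.825 - (3)·0.000) / (9) = -0.614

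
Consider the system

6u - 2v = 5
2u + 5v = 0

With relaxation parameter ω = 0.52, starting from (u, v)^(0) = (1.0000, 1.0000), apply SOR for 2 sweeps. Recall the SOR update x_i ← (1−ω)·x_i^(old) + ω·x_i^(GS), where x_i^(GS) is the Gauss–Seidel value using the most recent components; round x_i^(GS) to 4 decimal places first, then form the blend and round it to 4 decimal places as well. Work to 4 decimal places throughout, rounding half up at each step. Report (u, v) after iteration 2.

(0.9990, -0.0859)

Iteration 1:
  u: GS value = (5 - (-2)·1.0000) / (6) = 1.1667;  u ← (1−ω)·1.0000 + ω·1.1667 = 1.0867
  v: GS value = (0 - (2)·1.0867) / (5) = -0.4347;  v ← (1−ω)·1.0000 + ω·-0.4347 = 0.2540
Iteration 2:
  u: GS value = (5 - (-2)·0.2540) / (6) = 0.9180;  u ← (1−ω)·1.0867 + ω·0.9180 = 0.9990
  v: GS value = (0 - (2)·0.9990) / (5) = -0.3996;  v ← (1−ω)·0.2540 + ω·-0.3996 = -0.0859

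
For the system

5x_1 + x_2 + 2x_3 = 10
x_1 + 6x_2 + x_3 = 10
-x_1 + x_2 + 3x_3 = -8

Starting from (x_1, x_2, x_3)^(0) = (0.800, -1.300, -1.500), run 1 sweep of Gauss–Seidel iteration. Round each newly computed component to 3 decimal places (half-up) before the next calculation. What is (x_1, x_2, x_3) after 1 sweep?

Iteration 1:
  x_1 = (10 - (1)·-1.300 - (2)·-1.500) / (5) = 2.860
  x_2 = (10 - (1)·2.860 - (1)·-1.500) / (6) = 1.440
  x_3 = (-8 - (-1)·2.860 - (1)·1.440) / (3) = -2.193

(2.860, 1.440, -2.193)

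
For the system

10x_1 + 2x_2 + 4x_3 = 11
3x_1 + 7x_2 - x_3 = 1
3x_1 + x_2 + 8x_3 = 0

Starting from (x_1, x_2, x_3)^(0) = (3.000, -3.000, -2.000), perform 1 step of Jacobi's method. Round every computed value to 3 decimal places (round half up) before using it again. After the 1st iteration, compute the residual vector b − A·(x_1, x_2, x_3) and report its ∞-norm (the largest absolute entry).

8.142

Iteration 1:
  x_1 = (11 - (2)·-3.000 - (4)·-2.000) / (10) = 2.500
  x_2 = (1 - (3)·3.000 - (-1)·-2.000) / (7) = -1.429
  x_3 = (0 - (3)·3.000 - (1)·-3.000) / (8) = -0.750
Residual b − A·x = (-8.142, 2.753, -0.071); ∞-norm = 8.142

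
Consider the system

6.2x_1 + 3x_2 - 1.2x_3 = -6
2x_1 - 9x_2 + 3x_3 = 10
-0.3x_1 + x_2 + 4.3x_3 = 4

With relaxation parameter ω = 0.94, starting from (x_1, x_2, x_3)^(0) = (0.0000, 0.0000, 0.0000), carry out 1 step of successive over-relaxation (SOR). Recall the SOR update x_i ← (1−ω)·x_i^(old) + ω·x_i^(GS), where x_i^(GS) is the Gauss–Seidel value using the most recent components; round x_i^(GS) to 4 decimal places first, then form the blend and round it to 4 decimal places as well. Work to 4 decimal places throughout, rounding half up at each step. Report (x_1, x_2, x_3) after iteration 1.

Iteration 1:
  x_1: GS value = (-6 - (3)·0.0000 - (-1.2)·0.0000) / (6.2) = -0.9677;  x_1 ← (1−ω)·0.0000 + ω·-0.9677 = -0.9096
  x_2: GS value = (10 - (2)·-0.9096 - (3)·0.0000) / (-9) = -1.3132;  x_2 ← (1−ω)·0.0000 + ω·-1.3132 = -1.2344
  x_3: GS value = (4 - (-0.3)·-0.9096 - (1)·-1.2344) / (4.3) = 1.1538;  x_3 ← (1−ω)·0.0000 + ω·1.1538 = 1.0846

(-0.9096, -1.2344, 1.0846)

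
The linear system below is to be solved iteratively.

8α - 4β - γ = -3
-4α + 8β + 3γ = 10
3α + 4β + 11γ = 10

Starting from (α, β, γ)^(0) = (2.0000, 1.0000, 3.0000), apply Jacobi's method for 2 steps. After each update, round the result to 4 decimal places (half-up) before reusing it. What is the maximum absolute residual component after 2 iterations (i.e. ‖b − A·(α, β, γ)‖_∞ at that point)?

2.3408

Iteration 1:
  α = (-3 - (-4)·1.0000 - (-1)·3.0000) / (8) = 0.5000
  β = (10 - (-4)·2.0000 - (3)·3.0000) / (8) = 1.1250
  γ = (10 - (3)·2.0000 - (4)·1.0000) / (11) = 0.0000
Iteration 2:
  α = (-3 - (-4)·1.1250 - (-1)·0.0000) / (8) = 0.1875
  β = (10 - (-4)·0.5000 - (3)·0.0000) / (8) = 1.5000
  γ = (10 - (3)·0.5000 - (4)·1.1250) / (11) = 0.3636
Residual b − A·x = (1.8636, -2.3408, -0.5621); ∞-norm = 2.3408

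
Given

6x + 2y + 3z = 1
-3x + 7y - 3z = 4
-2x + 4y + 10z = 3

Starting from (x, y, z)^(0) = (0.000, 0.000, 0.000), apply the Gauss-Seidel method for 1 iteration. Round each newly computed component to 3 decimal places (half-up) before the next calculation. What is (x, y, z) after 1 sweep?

(0.167, 0.643, 0.076)

Iteration 1:
  x = (1 - (2)·0.000 - (3)·0.000) / (6) = 0.167
  y = (4 - (-3)·0.167 - (-3)·0.000) / (7) = 0.643
  z = (3 - (-2)·0.167 - (4)·0.643) / (10) = 0.076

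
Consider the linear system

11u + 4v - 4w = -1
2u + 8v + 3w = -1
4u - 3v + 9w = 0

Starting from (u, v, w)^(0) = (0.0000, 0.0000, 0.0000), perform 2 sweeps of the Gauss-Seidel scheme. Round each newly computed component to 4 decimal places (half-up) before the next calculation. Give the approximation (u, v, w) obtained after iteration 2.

Iteration 1:
  u = (-1 - (4)·0.0000 - (-4)·0.0000) / (11) = -0.0909
  v = (-1 - (2)·-0.0909 - (3)·0.0000) / (8) = -0.1023
  w = (0 - (4)·-0.0909 - (-3)·-0.1023) / (9) = 0.0063
Iteration 2:
  u = (-1 - (4)·-0.1023 - (-4)·0.0063) / (11) = -0.0514
  v = (-1 - (2)·-0.0514 - (3)·0.0063) / (8) = -0.1145
  w = (0 - (4)·-0.0514 - (-3)·-0.1145) / (9) = -0.0153

(-0.0514, -0.1145, -0.0153)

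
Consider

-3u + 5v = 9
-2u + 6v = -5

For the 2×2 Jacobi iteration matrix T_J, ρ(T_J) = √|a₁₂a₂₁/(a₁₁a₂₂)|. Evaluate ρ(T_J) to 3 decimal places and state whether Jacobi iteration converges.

0.745

a₁₂a₂₁/(a₁₁a₂₂) = (5)·(-2) / ((-3)·(6)) = 0.555556
ρ = √|0.555556| = √0.555556 = 0.745
ρ < 1, so Jacobi converges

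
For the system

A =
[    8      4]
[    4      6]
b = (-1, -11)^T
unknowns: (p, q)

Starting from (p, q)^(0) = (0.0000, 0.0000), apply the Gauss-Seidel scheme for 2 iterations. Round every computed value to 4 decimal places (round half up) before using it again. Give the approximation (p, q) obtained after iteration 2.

Iteration 1:
  p = (-1 - (4)·0.0000) / (8) = -0.1250
  q = (-11 - (4)·-0.1250) / (6) = -1.7500
Iteration 2:
  p = (-1 - (4)·-1.7500) / (8) = 0.7500
  q = (-11 - (4)·0.7500) / (6) = -2.3333

(0.7500, -2.3333)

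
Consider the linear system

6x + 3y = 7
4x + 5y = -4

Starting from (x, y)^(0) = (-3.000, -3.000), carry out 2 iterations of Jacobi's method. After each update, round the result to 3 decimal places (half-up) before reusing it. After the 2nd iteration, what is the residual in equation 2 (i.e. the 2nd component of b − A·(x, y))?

Iteration 1:
  x = (7 - (3)·-3.000) / (6) = 2.667
  y = (-4 - (4)·-3.000) / (5) = 1.600
Iteration 2:
  x = (7 - (3)·1.600) / (6) = 0.367
  y = (-4 - (4)·2.667) / (5) = -2.934
Residual b − A·x = (13.600, 9.202)

9.202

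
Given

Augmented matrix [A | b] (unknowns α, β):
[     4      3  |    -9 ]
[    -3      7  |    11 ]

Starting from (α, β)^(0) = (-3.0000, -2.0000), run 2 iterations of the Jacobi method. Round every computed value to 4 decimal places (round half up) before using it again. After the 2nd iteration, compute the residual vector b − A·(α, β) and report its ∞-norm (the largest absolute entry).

Iteration 1:
  α = (-9 - (3)·-2.0000) / (4) = -0.7500
  β = (11 - (-3)·-3.0000) / (7) = 0.2857
Iteration 2:
  α = (-9 - (3)·0.2857) / (4) = -2.4643
  β = (11 - (-3)·-0.7500) / (7) = 1.2500
Residual b − A·x = (-2.8928, -5.1429); ∞-norm = 5.1429

5.1429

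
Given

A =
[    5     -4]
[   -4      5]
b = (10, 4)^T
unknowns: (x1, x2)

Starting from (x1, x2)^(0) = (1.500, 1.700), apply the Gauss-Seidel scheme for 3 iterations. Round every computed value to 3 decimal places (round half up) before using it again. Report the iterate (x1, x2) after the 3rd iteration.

(5.706, 5.365)

Iteration 1:
  x1 = (10 - (-4)·1.700) / (5) = 3.360
  x2 = (4 - (-4)·3.360) / (5) = 3.488
Iteration 2:
  x1 = (10 - (-4)·3.488) / (5) = 4.790
  x2 = (4 - (-4)·4.790) / (5) = 4.632
Iteration 3:
  x1 = (10 - (-4)·4.632) / (5) = 5.706
  x2 = (4 - (-4)·5.706) / (5) = 5.365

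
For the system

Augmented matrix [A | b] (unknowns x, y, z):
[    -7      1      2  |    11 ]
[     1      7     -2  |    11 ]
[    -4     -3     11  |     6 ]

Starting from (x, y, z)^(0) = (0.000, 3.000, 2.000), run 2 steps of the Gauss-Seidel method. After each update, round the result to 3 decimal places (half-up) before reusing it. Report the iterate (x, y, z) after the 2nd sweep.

(-0.984, 1.982, 0.728)

Iteration 1:
  x = (11 - (1)·3.000 - (2)·2.000) / (-7) = -0.571
  y = (11 - (1)·-0.571 - (-2)·2.000) / (7) = 2.224
  z = (6 - (-4)·-0.571 - (-3)·2.224) / (11) = 0.944
Iteration 2:
  x = (11 - (1)·2.224 - (2)·0.944) / (-7) = -0.984
  y = (11 - (1)·-0.984 - (-2)·0.944) / (7) = 1.982
  z = (6 - (-4)·-0.984 - (-3)·1.982) / (11) = 0.728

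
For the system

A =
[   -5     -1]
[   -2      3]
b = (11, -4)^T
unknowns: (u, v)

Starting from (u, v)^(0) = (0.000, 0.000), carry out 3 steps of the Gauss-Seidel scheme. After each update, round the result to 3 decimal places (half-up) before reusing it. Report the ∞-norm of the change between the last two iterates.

Iteration 1:
  u = (11 - (-1)·0.000) / (-5) = -2.200
  v = (-4 - (-2)·-2.200) / (3) = -2.800
Iteration 2:
  u = (11 - (-1)·-2.800) / (-5) = -1.640
  v = (-4 - (-2)·-1.640) / (3) = -2.427
Iteration 3:
  u = (11 - (-1)·-2.427) / (-5) = -1.715
  v = (-4 - (-2)·-1.715) / (3) = -2.477
Change: (-0.075, -0.050) → max |·| = 0.075

0.075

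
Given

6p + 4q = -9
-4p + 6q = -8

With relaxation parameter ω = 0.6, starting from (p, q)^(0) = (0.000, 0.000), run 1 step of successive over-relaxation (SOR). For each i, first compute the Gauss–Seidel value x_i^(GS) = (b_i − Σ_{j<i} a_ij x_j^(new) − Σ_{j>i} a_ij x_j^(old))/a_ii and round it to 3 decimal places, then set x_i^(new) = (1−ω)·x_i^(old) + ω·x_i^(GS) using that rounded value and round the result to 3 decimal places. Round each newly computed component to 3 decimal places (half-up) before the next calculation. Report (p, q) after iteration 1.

Iteration 1:
  p: GS value = (-9 - (4)·0.000) / (6) = -1.500;  p ← (1−ω)·0.000 + ω·-1.500 = -0.900
  q: GS value = (-8 - (-4)·-0.900) / (6) = -1.933;  q ← (1−ω)·0.000 + ω·-1.933 = -1.160

(-0.900, -1.160)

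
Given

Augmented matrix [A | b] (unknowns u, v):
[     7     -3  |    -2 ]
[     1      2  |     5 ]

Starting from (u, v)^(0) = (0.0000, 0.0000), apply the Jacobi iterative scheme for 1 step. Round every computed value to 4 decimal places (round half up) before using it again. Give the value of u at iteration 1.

-0.2857

Iteration 1:
  u = (-2 - (-3)·0.0000) / (7) = -0.2857
  v = (5 - (1)·0.0000) / (2) = 2.5000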